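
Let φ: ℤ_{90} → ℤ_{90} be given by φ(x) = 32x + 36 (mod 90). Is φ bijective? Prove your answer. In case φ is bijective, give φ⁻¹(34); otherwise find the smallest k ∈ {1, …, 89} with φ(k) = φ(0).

45

Recall: φ is injective if φ(s) = φ(t) implies s = t.
We have gcd(32, 90) = 2 > 1. Taking s = 0 and t = 45: φ(0) = 36 and φ(45) = 32·45 + 36 = 1476 ≡ 36 (mod 90).
So φ(0) = φ(45) while 0 ≠ 45, so φ is not injective, hence not bijective.
Since φ is not bijective, we find the least positive k with φ(k) = φ(0): this means 32k ≡ 0 (mod 90), i.e. 90 ∣ 32k. Since gcd(32, 90) = 2, dividing through by 2 this holds exactly when 45 ∣ 16k, and as gcd(16, 45) = 1, exactly when 45 ∣ k.
The smallest positive such k is 45.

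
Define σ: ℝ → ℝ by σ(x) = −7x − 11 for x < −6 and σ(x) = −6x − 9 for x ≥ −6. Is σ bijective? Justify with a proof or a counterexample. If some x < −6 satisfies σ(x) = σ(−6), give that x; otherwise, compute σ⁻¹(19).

Both pieces are strictly decreasing (slopes −7 and −6), so each is injective on its own interval.
The left piece maps (−∞, −6) onto (31, ∞); the right piece maps [−6, ∞) onto (−∞, 27].
The images leave a gap (31 has no preimage), so σ is not surjective, hence not bijective.
Because the two images are disjoint, no x < −6 has σ(x) = σ(−6), so we compute σ⁻¹(19): 19 lies in (−∞, 27], so solve −6x − 9 = 19: x = (19 + 9)/(−6) = −14/3.

-14/3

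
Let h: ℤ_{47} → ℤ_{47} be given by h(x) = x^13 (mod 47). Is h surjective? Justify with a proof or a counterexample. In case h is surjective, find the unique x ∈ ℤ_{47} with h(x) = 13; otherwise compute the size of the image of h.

41

Since 47 is prime, the nonzero elements of ℤ_{47} form a cyclic group of order 46.
As gcd(13, 46) = 1, raising to the 13th power is a bijection on this group: if x_1^13 ≡ x_2^13 then (x_1x_2^{−1})^13 = 1, and the only element of order dividing gcd(13, 46) = 1 is 1, so x_1 = x_2.
With h(0) = 0 this makes h injective on all of ℤ_{47}, hence bijective (finite equal-size domain and codomain). In particular h is surjective.
Since h is surjective, we find the preimage of 13. The inverse of x ↦ x^13 on (ℤ_{47})^× is x ↦ x^39, because 13·39 = 507 = 11·46 + 1 ≡ 1 (mod 46) and x^{46} = 1 for x ≠ 0 (Fermat). So h⁻¹(13) = 13^39 mod 47.
Repeated squaring mod 47: 13^1 ≡ 13, 13^2 ≡ 13² = 169 ≡ 28, 13^4 ≡ 28² = 784 ≡ 32, 13^8 ≡ 32² = 1024 ≡ 37, 13^16 ≡ 37² = 1369 ≡ 6, 13^32 ≡ 6² = 36. Since 39 = 32 + 4 + 2 + 1, 13^39 ≡ 36·32·28·13: 36·32 = 1152 ≡ 24, then 24·28 = 672 ≡ 14, then 14·13 = 182 ≡ 41. So 13^39 ≡ 41 (mod 47).
Hence h⁻¹(13) = 41.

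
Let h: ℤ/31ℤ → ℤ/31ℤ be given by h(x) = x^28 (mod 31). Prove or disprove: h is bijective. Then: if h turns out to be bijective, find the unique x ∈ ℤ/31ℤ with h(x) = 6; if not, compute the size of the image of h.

16

h(15): Repeated squaring mod 31: 15^1 ≡ 15, 15^2 ≡ 15² = 225 ≡ 8, 15^4 ≡ 8² = 64 ≡ 2, 15^8 ≡ 2² = 4, 15^16 ≡ 4² = 16. Since 28 = 16 + 8 + 4, 15^28 ≡ 16·4·2: 16·4 = 64 ≡ 2, then 2·2 = 4. So 15^28 ≡ 4 (mod 31).
h(16): Repeated squaring mod 31: 16^1 ≡ 16, 16^2 ≡ 16² = 256 ≡ 8, 16^4 ≡ 8² = 64 ≡ 2, 16^8 ≡ 2² = 4, 16^16 ≡ 4² = 16. Since 28 = 16 + 8 + 4, 16^28 ≡ 16·4·2: 16·4 = 64 ≡ 2, then 2·2 = 4. So 16^28 ≡ 4 (mod 31).
So h(15) = h(16) = 4 while 15 ≠ 16, therefore h is not injective, hence not bijective.
Since h is not bijective, we determine |image(h)|. Computing x^28 mod 31 for each x (by repeated squaring, reducing mod 31 at every step), the values h(0), h(1), …, h(30) are: 0, 1, 8, 7, 2, 5, 25, 19, 16, 18, 9, 10, 14, 20, 28, 4, 4, 28, 20, 14, 10, 9, 18, 16, 19, 25, 5, 2, 7, 8, 1.
The distinct values are {0, 1, 2, 4, 5, 7, 8, 9, 10, 14, 16, 18, 19, 20, 25, 28}; there are 16 of them.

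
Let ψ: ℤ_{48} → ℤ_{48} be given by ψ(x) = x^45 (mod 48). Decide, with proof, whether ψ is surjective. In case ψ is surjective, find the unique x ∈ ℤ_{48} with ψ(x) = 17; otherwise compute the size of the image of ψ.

27

ψ(0) = 0^45 = 0.
ψ(6): Repeated squaring mod 48: 6^1 ≡ 6, 6^2 ≡ 6² = 36, 6^4 ≡ 36² = 1296 ≡ 0, 6^8 ≡ 0² = 0, 6^16 ≡ 0² = 0, 6^32 ≡ 0² = 0. Since 45 = 32 + 8 + 4 + 1, 6^45 ≡ 0·0·0·6: 0·0 = 0, then 0·0 = 0, then 0·6 = 0. So 6^45 ≡ 0 (mod 48).
So ψ(0) = ψ(6) = 0 while 0 ≠ 6, thus ψ is not injective.
A non-injective map from the 48-element set ℤ_{48} to itself takes at most 47 distinct values, so it cannot be surjective. Thus ψ is not surjective.
Since ψ is not surjective, we determine |image(ψ)|. Computing x^45 mod 48 for each x (by repeated squaring, reducing mod 48 at every step), the values ψ(0), ψ(1), …, ψ(47) are: 0, 1, 32, 3, 16, 5, 0, 7, 32, 9, 16, 11, 0, 13, 32, 15, 16, 17, 0, 19, 32, 21, 16, 23, 0, 25, 32, 27, 16, 29, 0, 31, 32, 33, 16, 35, 0, 37, 32, 39, 16, 41, 0, 43, 32, 45, 16, 47.
The distinct values are {0, 1, 3, 5, 7, 9, 11, 13, 15, 16, 17, 19, 21, 23, 25, 27, 29, 31, 32, 33, 35, 37, 39, 41, 43, 45, 47}; there are 27 of them.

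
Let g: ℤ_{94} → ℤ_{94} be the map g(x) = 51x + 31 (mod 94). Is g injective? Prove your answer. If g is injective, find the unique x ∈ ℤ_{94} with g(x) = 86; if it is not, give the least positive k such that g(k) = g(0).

Suppose g(x_1) = g(x_2) in ℤ_{94}. Then 51x_1 + 31 ≡ 51x_2 + 31 (mod 94), therefore 51(x_1 − x_2) ≡ 0 (mod 94).
Since gcd(51, 94) = 1, 51 is invertible modulo 94, so x_1 − x_2 ≡ 0 (mod 94), i.e. x_1 = x_2.
So g is injective.
We now compute 51⁻¹ mod 94 explicitly. Euclid's algorithm: 94 = 1·51 + 43, 51 = 1·43 + 8, 43 = 5·8 + 3, 8 = 2·3 + 2, 3 = 1·2 + 1; back-substituting gives 1 = 59·51 − 32·94, so 51⁻¹ ≡ 59 (mod 94).
Since g is injective, we compute g⁻¹(86): solve 51x + 31 ≡ 86 (mod 94), i.e. 51x ≡ 55 (mod 94).
Multiplying by 51⁻¹ = 59 gives x ≡ 59·55 = 3245 = 34·94 + 49 ≡ 49 (mod 94).
Check: g(49) = 51·49 + 31 = 2530 = 26·94 + 86 ≡ 86 (mod 94).

49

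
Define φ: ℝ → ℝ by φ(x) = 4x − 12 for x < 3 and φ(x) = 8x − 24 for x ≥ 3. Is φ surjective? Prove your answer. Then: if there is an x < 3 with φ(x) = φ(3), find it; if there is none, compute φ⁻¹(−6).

Both pieces are strictly increasing (slopes 4 and 8), so each is injective on its own interval.
The left piece maps (−∞, 3) onto (−∞, 0); the right piece maps [3, ∞) onto [0, ∞).
These images together cover ℝ, so φ is surjective.
Because the two images are disjoint, no x < 3 has φ(x) = φ(3), so we compute φ⁻¹(−6): −6 lies in (−∞, 0), so solve 4x − 12 = −6: x = (−6 + 12)/4 = 3/2.

3/2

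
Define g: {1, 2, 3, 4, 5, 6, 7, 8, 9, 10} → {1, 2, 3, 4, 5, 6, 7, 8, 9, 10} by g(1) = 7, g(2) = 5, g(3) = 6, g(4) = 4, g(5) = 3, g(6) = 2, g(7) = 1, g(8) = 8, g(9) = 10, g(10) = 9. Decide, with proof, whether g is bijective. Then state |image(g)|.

The values 7, 5, 6, 4, 3, 2, 1, 8, 10, 9 are a permutation of {1, 2, 3, 4, 5, 6, 7, 8, 9, 10}: each element appears exactly once.
So g is injective and surjective, hence bijective.
The image of g is {1, 2, 3, 4, 5, 6, 7, 8, 9, 10}, which has 10 elements.

10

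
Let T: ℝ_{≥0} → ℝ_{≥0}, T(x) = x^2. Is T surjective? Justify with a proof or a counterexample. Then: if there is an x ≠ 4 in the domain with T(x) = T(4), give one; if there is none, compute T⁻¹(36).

6

For any y ∈ ℝ_{≥0}, x = y^{1/2} ∈ ℝ_{≥0} gives T(x) = y, so T is surjective.
Since x ↦ x^2 is strictly increasing on ℝ_{≥0}, it is injective there, so no x ≠ 4 in the domain has T(x) = T(4). We therefore compute T⁻¹(36) = 36^{1/2} = 6 (indeed 6^2 = 36).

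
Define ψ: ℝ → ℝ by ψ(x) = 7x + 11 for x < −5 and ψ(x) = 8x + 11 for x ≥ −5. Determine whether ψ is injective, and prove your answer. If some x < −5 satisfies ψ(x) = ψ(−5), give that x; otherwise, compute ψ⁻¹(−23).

-40/7

Both pieces are strictly increasing (slopes 7 and 8), so each is injective on its own interval.
The left piece maps (−∞, −5) onto (−∞, −24); the right piece maps [−5, ∞) onto [−29, ∞).
These images overlap. In particular ψ(−5) = −29 (right piece), and solving 7x + 11 = −29 on the left piece gives x = −40/7 < −5.
So ψ(−40/7) = ψ(−5) with −40/7 ≠ −5, and ψ is not injective. This x = −40/7 is the requested value below −5.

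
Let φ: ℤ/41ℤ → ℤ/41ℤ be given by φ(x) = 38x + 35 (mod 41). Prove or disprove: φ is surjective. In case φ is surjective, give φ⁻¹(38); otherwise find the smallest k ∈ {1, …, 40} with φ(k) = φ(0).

40

Since gcd(38, 41) = 1, 38 is invertible modulo 41. Euclid's algorithm: 41 = 1·38 + 3, 38 = 12·3 + 2, 3 = 1·2 + 1; back-substituting gives 1 = 27·38 − 25·41, so 38⁻¹ ≡ 27 (mod 41).
For any y ∈ ℤ/41ℤ, x = 27(y − 35) mod 41 satisfies φ(x) = 38·27(y − 35) + 35 ≡ y (since 38·27 ≡ 1 mod 41). So every y has a preimage.
Therefore φ is surjective.
Since φ is surjective, we compute φ⁻¹(38): solve 38x + 35 ≡ 38 (mod 41), i.e. 38x ≡ 3 (mod 41).
Multiplying by 38⁻¹ = 27 gives x ≡ 27·3 = 81 = 1·41 + 40 ≡ 40 (mod 41).
Check: φ(40) = 38·40 + 35 = 1555 = 37·41 + 38 ≡ 38 (mod 41).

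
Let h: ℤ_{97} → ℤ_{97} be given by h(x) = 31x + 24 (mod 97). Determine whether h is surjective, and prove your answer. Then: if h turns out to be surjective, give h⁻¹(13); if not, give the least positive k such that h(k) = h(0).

81

Since gcd(31, 97) = 1, 31 is invertible modulo 97. Euclid's algorithm: 97 = 3·31 + 4, 31 = 7·4 + 3, 4 = 1·3 + 1; back-substituting gives 1 = 72·31 − 23·97, so 31⁻¹ ≡ 72 (mod 97).
Then y ↦ 72(y − 24) is a two-sided inverse to h, so every y ∈ ℤ_{97} has a preimage.
So h is surjective.
Since h is surjective, we compute h⁻¹(13): solve 31x + 24 ≡ 13 (mod 97), i.e. 31x ≡ 86 (mod 97).
Multiplying by 31⁻¹ = 72 gives x ≡ 72·86 = 6192 = 63·97 + 81 ≡ 81 (mod 97).
Check: h(81) = 31·81 + 24 = 2535 = 26·97 + 13 ≡ 13 (mod 97).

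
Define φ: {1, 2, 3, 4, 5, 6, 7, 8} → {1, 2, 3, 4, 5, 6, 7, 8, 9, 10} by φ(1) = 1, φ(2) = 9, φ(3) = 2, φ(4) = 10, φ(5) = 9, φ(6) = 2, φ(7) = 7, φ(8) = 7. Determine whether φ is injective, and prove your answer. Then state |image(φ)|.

φ(2) = 9 = φ(5) with 2 ≠ 5, so φ is not injective.
The image of φ is {1, 2, 7, 9, 10}, which has 5 elements.

5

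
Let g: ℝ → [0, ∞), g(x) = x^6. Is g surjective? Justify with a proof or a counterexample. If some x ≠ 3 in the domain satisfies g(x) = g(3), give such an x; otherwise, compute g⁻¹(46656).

For any y ∈ [0, ∞), x = y^{1/6} ∈ ℝ satisfies x^6 = y, so g is surjective.
For the follow-up, such an x exists: taking x = −3 ∈ ℝ gives g(−3) = 729 = g(3) with −3 ≠ 3.

-3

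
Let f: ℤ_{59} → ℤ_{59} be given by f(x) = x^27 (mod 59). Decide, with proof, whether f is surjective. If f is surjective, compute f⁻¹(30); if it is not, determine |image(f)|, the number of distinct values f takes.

23

Since 59 is prime, the nonzero elements of ℤ_{59} form a cyclic group of order 58.
As gcd(27, 58) = 1, raising to the 27th power is a bijection on this group: if u^27 ≡ v^27 then (uv^{−1})^27 = 1, and the only element of order dividing gcd(27, 58) = 1 is 1, so u = v.
With f(0) = 0 this makes f injective on all of ℤ_{59}, hence bijective (finite equal-size domain and codomain). In particular f is surjective.
Since f is surjective, we find the preimage of 30. The inverse of x ↦ x^27 on (ℤ_{59})^× is x ↦ x^43, because 27·43 = 1161 = 20·58 + 1 ≡ 1 (mod 58) and x^{58} = 1 for x ≠ 0 (Fermat). So f⁻¹(30) = 30^43 mod 59.
Repeated squaring mod 59: 30^1 ≡ 30, 30^2 ≡ 30² = 900 ≡ 15, 30^4 ≡ 15² = 225 ≡ 48, 30^8 ≡ 48² = 2304 ≡ 3, 30^16 ≡ 3² = 9, 30^32 ≡ 9² = 81 ≡ 22. Since 43 = 32 + 8 + 2 + 1, 30^43 ≡ 22·3·15·30: 22·3 = 66 ≡ 7, then 7·15 = 105 ≡ 46, then 46·30 = 1380 ≡ 23. So 30^43 ≡ 23 (mod 59).
Hence f⁻¹(30) = 23.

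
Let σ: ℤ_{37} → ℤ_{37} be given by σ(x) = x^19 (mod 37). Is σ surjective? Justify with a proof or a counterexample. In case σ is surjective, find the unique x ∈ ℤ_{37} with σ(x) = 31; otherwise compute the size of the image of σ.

Since 37 is prime, the nonzero elements of ℤ_{37} form a cyclic group of order 36.
As gcd(19, 36) = 1, raising to the 19th power is a bijection on this group: if s^19 ≡ t^19 then (st^{−1})^19 = 1, and the only element of order dividing gcd(19, 36) = 1 is 1, so s = t.
With σ(0) = 0 this makes σ injective on all of ℤ_{37}, hence bijective (finite equal-size domain and codomain). In particular σ is surjective.
Since σ is surjective, we find the preimage of 31. The inverse of x ↦ x^19 on (ℤ_{37})^× is x ↦ x^19, because 19·19 = 361 = 10·36 + 1 ≡ 1 (mod 36) and x^{36} = 1 for x ≠ 0 (Fermat). So σ⁻¹(31) = 31^19 mod 37.
Repeated squaring mod 37: 31^1 ≡ 31, 31^2 ≡ 31² = 961 ≡ 36, 31^4 ≡ 36² = 1296 ≡ 1, 31^8 ≡ 1² = 1, 31^16 ≡ 1² = 1. Since 19 = 16 + 2 + 1, 31^19 ≡ 1·36·31: 1·36 = 36, then 36·31 = 1116 ≡ 6. So 31^19 ≡ 6 (mod 37).
Hence σ⁻¹(31) = 6.

6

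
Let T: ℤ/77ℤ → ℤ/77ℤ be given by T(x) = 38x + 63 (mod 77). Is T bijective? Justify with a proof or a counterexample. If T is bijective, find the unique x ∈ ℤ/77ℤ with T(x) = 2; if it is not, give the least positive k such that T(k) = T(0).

If T(u) = T(v), then 38u ≡ 38v (mod 77). Because gcd(38, 77) = 1, we may cancel 38 to get u ≡ v (mod 77).
We now compute 38⁻¹ mod 77 explicitly. Euclid's algorithm: 77 = 2·38 + 1; back-substituting gives 1 = 75·38 − 37·77, so 38⁻¹ ≡ 75 (mod 77).
For any y ∈ ℤ/77ℤ, x = 75(y − 63) mod 77 satisfies T(x) = 38·75(y − 63) + 63 ≡ y (since 38·75 ≡ 1 mod 77). So every y has a preimage.
Therefore T is bijective.
Since T is bijective, we find T⁻¹(2): we need 38x ≡ 2 − 63 ≡ 16 (mod 77). Using 38⁻¹ = 75: x ≡ 75·16 = 1200 = 15·77 + 45, so x = 45.
Check: T(45) = 38·45 + 63 = 1773 = 23·77 + 2 ≡ 2 (mod 77).

45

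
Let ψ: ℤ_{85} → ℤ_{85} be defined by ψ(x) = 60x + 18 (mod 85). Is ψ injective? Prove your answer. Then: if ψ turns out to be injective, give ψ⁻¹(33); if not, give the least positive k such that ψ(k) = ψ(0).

We have gcd(60, 85) = 5 > 1. Taking u = 0 and v = 17: ψ(0) = 18 and ψ(17) = 60·17 + 18 = 1038 ≡ 18 (mod 85).
So ψ(0) = ψ(17) while 0 ≠ 17, hence ψ is not injective.
Since ψ is not injective, we find the least positive k with ψ(k) = ψ(0): this means 60k ≡ 0 (mod 85), i.e. 85 ∣ 60k. Since gcd(60, 85) = 5, dividing through by 5 this holds exactly when 17 ∣ 12k, and as gcd(12, 17) = 1, exactly when 17 ∣ k.
The smallest positive such k is 17.

17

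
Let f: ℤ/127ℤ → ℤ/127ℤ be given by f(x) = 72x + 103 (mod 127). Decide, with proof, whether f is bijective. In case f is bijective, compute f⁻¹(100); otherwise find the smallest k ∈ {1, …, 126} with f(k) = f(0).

If f(x_1) = f(x_2), then 72x_1 ≡ 72x_2 (mod 127). Because gcd(72, 127) = 1, we may cancel 72 to get x_1 ≡ x_2 (mod 127).
We now compute 72⁻¹ mod 127 explicitly. Euclid's algorithm: 127 = 1·72 + 55, 72 = 1·55 + 17, 55 = 3·17 + 4, 17 = 4·4 + 1; back-substituting gives 1 = 30·72 − 17·127, so 72⁻¹ ≡ 30 (mod 127).
Then y ↦ 30(y − 103) is a two-sided inverse to f, so every y ∈ ℤ/127ℤ has a preimage.
Thus f is bijective.
Since f is bijective, we compute f⁻¹(100): solve 72x + 103 ≡ 100 (mod 127), i.e. 72x ≡ 124 (mod 127).
Multiplying by 72⁻¹ = 30 gives x ≡ 30·124 = 3720 = 29·127 + 37 ≡ 37 (mod 127).
Check: f(37) = 72·37 + 103 = 2767 = 21·127 + 100 ≡ 100 (mod 127).

37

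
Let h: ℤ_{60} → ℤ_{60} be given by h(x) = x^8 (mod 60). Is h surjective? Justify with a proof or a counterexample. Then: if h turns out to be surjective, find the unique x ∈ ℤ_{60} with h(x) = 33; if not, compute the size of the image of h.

h(2): Repeated squaring mod 60: 2^1 ≡ 2, 2^2 ≡ 2² = 4, 2^4 ≡ 4² = 16, 2^8 ≡ 16² = 256 ≡ 16. So 2^8 ≡ 16 (mod 60).
h(4): Repeated squaring mod 60: 4^1 ≡ 4, 4^2 ≡ 4² = 16, 4^4 ≡ 16² = 256 ≡ 16, 4^8 ≡ 16² = 256 ≡ 16. So 4^8 ≡ 16 (mod 60).
So h(2) = h(4) = 16 while 2 ≠ 4, so h is not injective.
A non-injective map from the 60-element set ℤ_{60} to itself takes at most 59 distinct values, so it cannot be surjective. Thus h is not surjective.
Since h is not surjective, we determine |image(h)|. Computing x^8 mod 60 for each x (by repeated squaring, reducing mod 60 at every step), the values h(0), h(1), …, h(59) are: 0, 1, 16, 21, 16, 25, 36, 1, 16, 21, 40, 1, 36, 1, 16, 45, 16, 1, 36, 1, 40, 21, 16, 1, 36, 25, 16, 21, 16, 1, 0, 1, 16, 21, 16, 25, 36, 1, 16, 21, 40, 1, 36, 1, 16, 45, 16, 1, 36, 1, 40, 21, 16, 1, 36, 25, 16, 21, 16, 1.
The distinct values are {0, 1, 16, 21, 25, 36, 40, 45}; there are 8 of them.

8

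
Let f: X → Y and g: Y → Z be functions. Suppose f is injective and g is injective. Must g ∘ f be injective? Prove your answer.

injective

Suppose (g ∘ f)(x_1) = (g ∘ f)(x_2), i.e. g(f(x_1)) = g(f(x_2)).
Since g is injective, f(x_1) = f(x_2). Since f is injective, x_1 = x_2. Thus g ∘ f is injective.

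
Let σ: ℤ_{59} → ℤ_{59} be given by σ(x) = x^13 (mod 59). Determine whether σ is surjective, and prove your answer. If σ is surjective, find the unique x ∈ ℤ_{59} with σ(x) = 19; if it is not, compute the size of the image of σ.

12

Since 59 is prime, the nonzero elements of ℤ_{59} form a cyclic group of order 58.
As gcd(13, 58) = 1, raising to the 13th power is a bijection on this group: if x_1^13 ≡ x_2^13 then (x_1x_2^{−1})^13 = 1, and the only element of order dividing gcd(13, 58) = 1 is 1, so x_1 = x_2.
With σ(0) = 0 this makes σ injective on all of ℤ_{59}, hence bijective (finite equal-size domain and codomain). In particular σ is surjective.
Since σ is surjective, we find the preimage of 19. The inverse of x ↦ x^13 on (ℤ_{59})^× is x ↦ x^9, because 13·9 = 117 = 2·58 + 1 ≡ 1 (mod 58) and x^{58} = 1 for x ≠ 0 (Fermat). So σ⁻¹(19) = 19^9 mod 59.
Repeated squaring mod 59: 19^1 ≡ 19, 19^2 ≡ 19² = 361 ≡ 7, 19^4 ≡ 7² = 49, 19^8 ≡ 49² = 2401 ≡ 41. Since 9 = 8 + 1, 19^9 ≡ 41·19: 41·19 = 779 ≡ 12. So 19^9 ≡ 12 (mod 59).
Hence σ⁻¹(19) = 12.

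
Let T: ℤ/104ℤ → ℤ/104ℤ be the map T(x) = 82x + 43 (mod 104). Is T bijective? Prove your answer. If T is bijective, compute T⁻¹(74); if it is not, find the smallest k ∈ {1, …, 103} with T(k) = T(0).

We have gcd(82, 104) = 2 > 1. Taking a = 0 and b = 52: T(0) = 43 and T(52) = 82·52 + 43 = 4307 ≡ 43 (mod 104).
So T(0) = T(52) while 0 ≠ 52, hence T is not injective, hence not bijective.
Since T is not bijective, we find the least positive k with T(k) = T(0): this means 82k ≡ 0 (mod 104), i.e. 104 ∣ 82k. Since gcd(82, 104) = 2, dividing through by 2 this holds exactly when 52 ∣ 41k, and as gcd(41, 52) = 1, exactly when 52 ∣ k.
The smallest positive such k is 52.

52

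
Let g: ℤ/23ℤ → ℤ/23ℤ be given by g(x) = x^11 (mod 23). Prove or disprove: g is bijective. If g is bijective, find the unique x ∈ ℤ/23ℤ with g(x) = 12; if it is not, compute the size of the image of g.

g(1) = 1^11 = 1.
g(2): Repeated squaring mod 23: 2^1 ≡ 2, 2^2 ≡ 2² = 4, 2^4 ≡ 4² = 16, 2^8 ≡ 16² = 256 ≡ 3. Since 11 = 8 + 2 + 1, 2^11 ≡ 3·4·2: 3·4 = 12, then 12·2 = 24 ≡ 1. So 2^11 ≡ 1 (mod 23).
So g(1) = g(2) = 1 while 1 ≠ 2, thus g is not injective, hence not bijective.
Since g is not bijective, we determine |image(g)|. Computing x^11 mod 23 for each x (by repeated squaring, reducing mod 23 at every step), the values g(0), g(1), …, g(22) are: 0, 1, 1, 1, 1, 22, 1, 22, 1, 1, 22, 22, 1, 1, 22, 22, 1, 22, 1, 22, 22, 22, 22.
The distinct values are {0, 1, 22}; there are 3 of them.

3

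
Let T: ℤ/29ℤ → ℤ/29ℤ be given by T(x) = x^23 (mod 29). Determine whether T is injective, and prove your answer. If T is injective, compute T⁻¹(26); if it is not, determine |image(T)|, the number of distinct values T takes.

14

Since 29 is prime, the nonzero elements of ℤ/29ℤ form a cyclic group of order 28.
As gcd(23, 28) = 1, raising to the 23rd power is a bijection on this group: if s^23 ≡ t^23 then (st^{−1})^23 = 1, and the only element of order dividing gcd(23, 28) = 1 is 1, so s = t.
With T(0) = 0 this makes T injective on all of ℤ/29ℤ, hence bijective (finite equal-size domain and codomain). In particular T is injective.
Since T is injective, we find the preimage of 26. The inverse of x ↦ x^23 on (ℤ/29ℤ)^× is x ↦ x^11, because 23·11 = 253 = 9·28 + 1 ≡ 1 (mod 28) and x^{28} = 1 for x ≠ 0 (Fermat). So T⁻¹(26) = 26^11 mod 29.
Repeated squaring mod 29: 26^1 ≡ 26, 26^2 ≡ 26² = 676 ≡ 9, 26^4 ≡ 9² = 81 ≡ 23, 26^8 ≡ 23² = 529 ≡ 7. Since 11 = 8 + 2 + 1, 26^11 ≡ 7·9·26: 7·9 = 63 ≡ 5, then 5·26 = 130 ≡ 14. So 26^11 ≡ 14 (mod 29).
Hence T⁻¹(26) = 14.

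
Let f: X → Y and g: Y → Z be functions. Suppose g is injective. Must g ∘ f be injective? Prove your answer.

No. Take X = {0, 1}, Y = Z = {0, 1, 2, 3}, f(0) = f(1) = 0, and g = identity (injective).
Then (g ∘ f)(0) = (g ∘ f)(1) = 0 with 0 ≠ 1, so g ∘ f is not injective.

not injective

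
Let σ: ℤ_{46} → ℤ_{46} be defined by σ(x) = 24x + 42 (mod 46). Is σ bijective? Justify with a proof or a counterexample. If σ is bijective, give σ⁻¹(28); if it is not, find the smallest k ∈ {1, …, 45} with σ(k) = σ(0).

23

We have gcd(24, 46) = 2 > 1. Taking u = 0 and v = 23: σ(0) = 42 and σ(23) = 24·23 + 42 = 594 ≡ 42 (mod 46).
So σ(0) = σ(23) while 0 ≠ 23, hence σ is not injective, hence not bijective.
Since σ is not bijective, we find the least positive k with σ(k) = σ(0): this means 24k ≡ 0 (mod 46), i.e. 46 ∣ 24k. Since gcd(24, 46) = 2, dividing through by 2 this holds exactly when 23 ∣ 12k, and as gcd(12, 23) = 1, exactly when 23 ∣ k.
The smallest positive such k is 23.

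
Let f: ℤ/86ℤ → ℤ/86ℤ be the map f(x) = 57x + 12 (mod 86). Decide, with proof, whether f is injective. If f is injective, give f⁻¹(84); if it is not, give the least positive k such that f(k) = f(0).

Suppose f(s) = f(t) in ℤ/86ℤ. Then 57s + 12 ≡ 57t + 12 (mod 86), therefore 57(s − t) ≡ 0 (mod 86).
Since gcd(57, 86) = 1, 57 is invertible modulo 86, hence s − t ≡ 0 (mod 86), i.e. s = t.
Therefore f is injective.
We now compute 57⁻¹ mod 86 explicitly. Euclid's algorithm: 86 = 1·57 + 29, 57 = 1·29 + 28, 29 = 1·28 + 1; back-substituting gives 1 = 83·57 − 55·86, so 57⁻¹ ≡ 83 (mod 86).
Since f is injective, we find f⁻¹(84): we need 57x ≡ 84 − 12 ≡ 72 (mod 86). Using 57⁻¹ = 83: x ≡ 83·72 = 5976 = 69·86 + 42, so x = 42.
Check: f(42) = 57·42 + 12 = 2406 = 27·86 + 84 ≡ 84 (mod 86).

42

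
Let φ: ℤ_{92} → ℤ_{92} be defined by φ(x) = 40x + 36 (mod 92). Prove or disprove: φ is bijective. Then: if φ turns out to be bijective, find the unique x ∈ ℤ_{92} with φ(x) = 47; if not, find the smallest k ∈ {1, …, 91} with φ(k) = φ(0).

Recall that φ is injective when φ(s) = φ(t) forces s = t.
We have gcd(40, 92) = 4 > 1. Taking s = 0 and t = 23: φ(0) = 36 and φ(23) = 40·23 + 36 = 956 ≡ 36 (mod 92).
So φ(0) = φ(23) while 0 ≠ 23, thus φ is not injective, hence not bijective.
Since φ is not bijective, we find the least positive k with φ(k) = φ(0): this means 40k ≡ 0 (mod 92), i.e. 92 ∣ 40k. Since gcd(40, 92) = 4, dividing through by 4 this holds exactly when 23 ∣ 10k, and as gcd(10, 23) = 1, exactly when 23 ∣ k.
The smallest positive such k is 23.

23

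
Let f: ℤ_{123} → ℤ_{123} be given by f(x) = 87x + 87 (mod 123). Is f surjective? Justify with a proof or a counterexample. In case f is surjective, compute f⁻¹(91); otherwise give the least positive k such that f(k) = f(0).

41

By definition, surjectivity means every element of the codomain has a preimage under f.
Since gcd(87, 123) = 3, we have 87x ≡ 0 (mod 3) for all x, so f(x) ≡ 0 (mod 3).
But 1 ≢ 0 (mod 3), so 1 ∈ ℤ_{123} has no preimage. So f is not surjective.
Since f is not surjective, we find the least positive k with f(k) = f(0): this means 87k ≡ 0 (mod 123), i.e. 123 ∣ 87k. Since gcd(87, 123) = 3, dividing through by 3 this holds exactly when 41 ∣ 29k, and as gcd(29, 41) = 1, exactly when 41 ∣ k.
The smallest positive such k is 41.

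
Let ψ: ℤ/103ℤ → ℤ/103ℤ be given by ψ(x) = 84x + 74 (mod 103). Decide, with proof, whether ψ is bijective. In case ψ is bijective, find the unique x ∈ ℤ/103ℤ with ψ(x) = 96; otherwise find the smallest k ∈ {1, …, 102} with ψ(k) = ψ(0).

By definition, injectivity means: for all s, t in the domain, ψ(s) = ψ(t) implies s = t.
If ψ(s) = ψ(t), then 84s ≡ 84t (mod 103). Because gcd(84, 103) = 1, we may cancel 84 to get s ≡ t (mod 103).
We now compute 84⁻¹ mod 103 explicitly. Euclid's algorithm: 103 = 1·84 + 19, 84 = 4·19 + 8, 19 = 2·8 + 3, 8 = 2·3 + 2, 3 = 1·2 + 1; back-substituting gives 1 = 65·84 − 53·103, so 84⁻¹ ≡ 65 (mod 103).
For any y ∈ ℤ/103ℤ, x = 65(y − 74) mod 103 satisfies ψ(x) = 84·65(y − 74) + 74 ≡ y (since 84·65 ≡ 1 mod 103). So every y has a preimage.
Therefore ψ is bijective.
Since ψ is bijective, we compute ψ⁻¹(96): solve 84x + 74 ≡ 96 (mod 103), i.e. 84x ≡ 22 (mod 103).
Multiplying by 84⁻¹ = 65 gives x ≡ 65·22 = 1430 = 13·103 + 91 ≡ 91 (mod 103).
Check: ψ(91) = 84·91 + 74 = 7718 = 74·103 + 96 ≡ 96 (mod 103).

91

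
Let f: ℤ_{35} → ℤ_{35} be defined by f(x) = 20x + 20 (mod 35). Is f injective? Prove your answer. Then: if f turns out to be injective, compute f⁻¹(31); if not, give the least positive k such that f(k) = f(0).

We have gcd(20, 35) = 5 > 1. Taking u = 0 and v = 7: f(0) = 20 and f(7) = 20·7 + 20 = 160 ≡ 20 (mod 35).
So f(0) = f(7) while 0 ≠ 7, so f is not injective.
Since f is not injective, we find the least positive k with f(k) = f(0): this means 20k ≡ 0 (mod 35), i.e. 35 ∣ 20k. Since gcd(20, 35) = 5, dividing through by 5 this holds exactly when 7 ∣ 4k, and as gcd(4, 7) = 1, exactly when 7 ∣ k.
The smallest positive such k is 7.

7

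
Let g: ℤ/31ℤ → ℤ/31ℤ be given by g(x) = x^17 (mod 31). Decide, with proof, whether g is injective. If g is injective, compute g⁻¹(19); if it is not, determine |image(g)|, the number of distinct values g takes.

9

Since 31 is prime, the nonzero elements of ℤ/31ℤ form a cyclic group of order 30.
As gcd(17, 30) = 1, raising to the 17th power is a bijection on this group: if x_1^17 ≡ x_2^17 then (x_1x_2^{−1})^17 = 1, and the only element of order dividing gcd(17, 30) = 1 is 1, so x_1 = x_2.
With g(0) = 0 this makes g injective on all of ℤ/31ℤ, hence bijective (finite equal-size domain and codomain). In particular g is injective.
Since g is injective, we find the preimage of 19. The inverse of x ↦ x^17 on (ℤ/31ℤ)^× is x ↦ x^23, because 17·23 = 391 = 13·30 + 1 ≡ 1 (mod 30) and x^{30} = 1 for x ≠ 0 (Fermat). So g⁻¹(19) = 19^23 mod 31.
Repeated squaring mod 31: 19^1 ≡ 19, 19^2 ≡ 19² = 361 ≡ 20, 19^4 ≡ 20² = 400 ≡ 28, 19^8 ≡ 28² = 784 ≡ 9, 19^16 ≡ 9² = 81 ≡ 19. Since 23 = 16 + 4 + 2 + 1, 19^23 ≡ 19·28·20·19: 19·28 = 532 ≡ 5, then 5·20 = 100 ≡ 7, then 7·19 = 133 ≡ 9. So 19^23 ≡ 9 (mod 31).
Hence g⁻¹(19) = 9.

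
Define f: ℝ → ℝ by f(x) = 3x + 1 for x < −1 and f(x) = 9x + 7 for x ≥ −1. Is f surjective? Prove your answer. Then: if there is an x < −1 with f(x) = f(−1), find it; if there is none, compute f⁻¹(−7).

-8/3

Both pieces are strictly increasing (slopes 3 and 9), so each is injective on its own interval.
The left piece maps (−∞, −1) onto (−∞, −2); the right piece maps [−1, ∞) onto [−2, ∞).
These images together cover ℝ, so f is surjective.
Because the two images are disjoint, no x < −1 has f(x) = f(−1), so we compute f⁻¹(−7): −7 lies in (−∞, −2), so solve 3x + 1 = −7: x = (−7 − 1)/3 = −8/3.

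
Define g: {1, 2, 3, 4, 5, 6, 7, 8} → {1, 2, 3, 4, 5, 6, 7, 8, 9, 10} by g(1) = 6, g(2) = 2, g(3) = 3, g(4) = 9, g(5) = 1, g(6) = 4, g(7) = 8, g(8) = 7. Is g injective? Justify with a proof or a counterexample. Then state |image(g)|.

The values g(1), …, g(8) are 6, 2, 3, 9, 1, 4, 8, 7 — all distinct.
So g(u) = g(v) only when u = v, and g is injective.
The image of g is {1, 2, 3, 4, 6, 7, 8, 9}, which has 8 elements.

8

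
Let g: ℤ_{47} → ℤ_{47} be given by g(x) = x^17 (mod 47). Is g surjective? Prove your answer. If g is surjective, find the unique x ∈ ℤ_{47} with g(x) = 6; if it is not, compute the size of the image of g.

7

Since 47 is prime, the nonzero elements of ℤ_{47} form a cyclic group of order 46.
As gcd(17, 46) = 1, raising to the 17th power is a bijection on this group: if x_1^17 ≡ x_2^17 then (x_1x_2^{−1})^17 = 1, and the only element of order dividing gcd(17, 46) = 1 is 1, so x_1 = x_2.
With g(0) = 0 this makes g injective on all of ℤ_{47}, hence bijective (finite equal-size domain and codomain). In particular g is surjective.
Since g is surjective, we find the preimage of 6. The inverse of x ↦ x^17 on (ℤ_{47})^× is x ↦ x^19, because 17·19 = 323 = 7·46 + 1 ≡ 1 (mod 46) and x^{46} = 1 for x ≠ 0 (Fermat). So g⁻¹(6) = 6^19 mod 47.
Repeated squaring mod 47: 6^1 ≡ 6, 6^2 ≡ 6² = 36, 6^4 ≡ 36² = 1296 ≡ 27, 6^8 ≡ 27² = 729 ≡ 24, 6^16 ≡ 24² = 576 ≡ 12. Since 19 = 16 + 2 + 1, 6^19 ≡ 12·36·6: 12·36 = 432 ≡ 9, then 9·6 = 54 ≡ 7. So 6^19 ≡ 7 (mod 47).
Hence g⁻¹(6) = 7.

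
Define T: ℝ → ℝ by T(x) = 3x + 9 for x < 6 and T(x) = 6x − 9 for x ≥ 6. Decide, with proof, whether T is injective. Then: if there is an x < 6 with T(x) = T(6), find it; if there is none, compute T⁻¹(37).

23/3

Both pieces are strictly increasing (slopes 3 and 6), so each is injective on its own interval.
The left piece maps (−∞, 6) onto (−∞, 27); the right piece maps [6, ∞) onto [27, ∞).
These images are disjoint, so no value is attained by both pieces. Hence T is injective.
Because the two images are disjoint, no x < 6 has T(x) = T(6), so we compute T⁻¹(37): 37 lies in [27, ∞), so solve 6x − 9 = 37: x = (37 + 9)/6 = 23/3.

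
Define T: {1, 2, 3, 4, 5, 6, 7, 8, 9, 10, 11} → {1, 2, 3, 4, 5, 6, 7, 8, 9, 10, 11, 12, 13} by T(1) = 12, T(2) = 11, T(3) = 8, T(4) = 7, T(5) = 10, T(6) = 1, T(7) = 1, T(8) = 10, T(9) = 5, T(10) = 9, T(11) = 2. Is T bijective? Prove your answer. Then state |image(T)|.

9

T(6) = 1 = T(7) with 6 ≠ 7, so T is not injective, hence not bijective.
The image of T is {1, 2, 5, 7, 8, 9, 10, 11, 12}, which has 9 elements.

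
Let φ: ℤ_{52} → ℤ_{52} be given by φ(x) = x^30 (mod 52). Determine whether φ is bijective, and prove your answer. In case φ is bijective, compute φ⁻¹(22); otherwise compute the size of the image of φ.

φ(1) = 1^30 = 1.
φ(3): Repeated squaring mod 52: 3^1 ≡ 3, 3^2 ≡ 3² = 9, 3^4 ≡ 9² = 81 ≡ 29, 3^8 ≡ 29² = 841 ≡ 9, 3^16 ≡ 9² = 81 ≡ 29. Since 30 = 16 + 8 + 4 + 2, 3^30 ≡ 29·9·29·9: 29·9 = 261 ≡ 1, then 1·29 = 29, then 29·9 = 261 ≡ 1. So 3^30 ≡ 1 (mod 52).
So φ(1) = φ(3) = 1 while 1 ≠ 3, thus φ is not injective, hence not bijective.
Since φ is not bijective, we determine |image(φ)|. Computing x^30 mod 52 for each x (by repeated squaring, reducing mod 52 at every step), the values φ(0), φ(1), …, φ(51) are: 0, 1, 12, 1, 40, 25, 12, 25, 12, 1, 40, 25, 40, 13, 40, 25, 40, 1, 12, 25, 12, 25, 40, 1, 12, 1, 0, 1, 12, 1, 40, 25, 12, 25, 12, 1, 40, 25, 40, 13, 40, 25, 40, 1, 12, 25, 12, 25, 40, 1, 12, 1.
The distinct values are {0, 1, 12, 13, 25, 40}; there are 6 of them.

6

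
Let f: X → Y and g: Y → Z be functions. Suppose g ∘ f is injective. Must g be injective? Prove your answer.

not injective

No. Take X = {0, 1}, Y = {0, 1, 2}, Z = {0, 1, 2}, f(a) = a for each a ∈ X, and g(b) = 1 if b ∈ {1, 2} else g(b) = b.
Then g ∘ f = f is injective (X ⊂ Y and f is the inclusion), but g(1) = g(2) = 1 with 1 ≠ 2, so g is not injective.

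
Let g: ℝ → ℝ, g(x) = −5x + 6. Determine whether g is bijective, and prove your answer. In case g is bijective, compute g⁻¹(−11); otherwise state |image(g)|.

17/5

Recall: g is injective when g(x_1) = g(x_2) forces x_1 = x_2.
Suppose g(x_1) = g(x_2). Then −5x_1 + 6 = −5x_2 + 6, thus −5x_1 = −5x_2, therefore x_1 = x_2.
For any y ∈ ℝ, x = (y − 6)/(−5) satisfies g(x) = y.
So g is bijective.
Since g is bijective, we compute g⁻¹(−11) = (−11 − 6)/(−5) = 17/5.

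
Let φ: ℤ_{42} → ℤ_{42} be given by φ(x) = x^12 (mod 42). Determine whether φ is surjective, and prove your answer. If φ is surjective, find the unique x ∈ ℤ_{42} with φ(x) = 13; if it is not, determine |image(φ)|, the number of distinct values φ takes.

8

φ(2): Repeated squaring mod 42: 2^1 ≡ 2, 2^2 ≡ 2² = 4, 2^4 ≡ 4² = 16, 2^8 ≡ 16² = 256 ≡ 4. Since 12 = 8 + 4, 2^12 ≡ 4·16: 4·16 = 64 ≡ 22. So 2^12 ≡ 22 (mod 42).
φ(4): Repeated squaring mod 42: 4^1 ≡ 4, 4^2 ≡ 4² = 16, 4^4 ≡ 16² = 256 ≡ 4, 4^8 ≡ 4² = 16. Since 12 = 8 + 4, 4^12 ≡ 16·4: 16·4 = 64 ≡ 22. So 4^12 ≡ 22 (mod 42).
So φ(2) = φ(4) = 22 while 2 ≠ 4, therefore φ is not injective.
A non-injective map from the 42-element set ℤ_{42} to itself takes at most 41 distinct values, so it cannot be surjective. So φ is not surjective.
Since φ is not surjective, we determine |image(φ)|. Computing x^12 mod 42 for each x (by repeated squaring, reducing mod 42 at every step), the values φ(0), φ(1), …, φ(41) are: 0, 1, 22, 15, 22, 1, 36, 7, 22, 15, 22, 1, 36, 1, 28, 15, 22, 1, 36, 1, 22, 21, 22, 1, 36, 1, 22, 15, 28, 1, 36, 1, 22, 15, 22, 7, 36, 1, 22, 15, 22, 1.
The distinct values are {0, 1, 7, 15, 21, 22, 28, 36}; there are 8 of them.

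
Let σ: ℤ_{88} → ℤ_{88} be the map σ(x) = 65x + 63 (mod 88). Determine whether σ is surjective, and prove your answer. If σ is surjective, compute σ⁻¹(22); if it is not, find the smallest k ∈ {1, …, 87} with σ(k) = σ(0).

63

Since gcd(65, 88) = 1, 65 is invertible modulo 88. Euclid's algorithm: 88 = 1·65 + 23, 65 = 2·23 + 19, 23 = 1·19 + 4, 19 = 4·4 + 3, 4 = 1·3 + 1; back-substituting gives 1 = 65·65 − 48·88, so 65⁻¹ ≡ 65 (mod 88).
Then y ↦ 65(y − 63) is a two-sided inverse to σ, so every y ∈ ℤ_{88} has a preimage.
Therefore σ is surjective.
Since σ is surjective, we find σ⁻¹(22): we need 65x ≡ 22 − 63 ≡ 47 (mod 88). Using 65⁻¹ = 65: x ≡ 65·47 = 3055 = 34·88 + 63, so x = 63.
Check: σ(63) = 65·63 + 63 = 4158 = 47·88 + 22 ≡ 22 (mod 88).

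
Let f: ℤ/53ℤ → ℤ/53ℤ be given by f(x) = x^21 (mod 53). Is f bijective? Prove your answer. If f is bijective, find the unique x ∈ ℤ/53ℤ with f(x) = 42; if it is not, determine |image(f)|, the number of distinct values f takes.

16

Since 53 is prime, the nonzero elements of ℤ/53ℤ form a cyclic group of order 52.
As gcd(21, 52) = 1, raising to the 21st power is a bijection on this group: if a^21 ≡ b^21 then (ab^{−1})^21 = 1, and the only element of order dividing gcd(21, 52) = 1 is 1, so a = b.
With f(0) = 0 this makes f injective on all of ℤ/53ℤ, hence bijective (finite equal-size domain and codomain). In particular f is bijective.
Since f is bijective, we find the preimage of 42. The inverse of x ↦ x^21 on (ℤ/53ℤ)^× is x ↦ x^5, because 21·5 = 105 = 2·52 + 1 ≡ 1 (mod 52) and x^{52} = 1 for x ≠ 0 (Fermat). So f⁻¹(42) = 42^5 mod 53.
Repeated squaring mod 53: 42^1 ≡ 42, 42^2 ≡ 42² = 1764 ≡ 15, 42^4 ≡ 15² = 225 ≡ 13. Since 5 = 4 + 1, 42^5 ≡ 13·42: 13·42 = 546 ≡ 16. So 42^5 ≡ 16 (mod 53).
Hence f⁻¹(42) = 16.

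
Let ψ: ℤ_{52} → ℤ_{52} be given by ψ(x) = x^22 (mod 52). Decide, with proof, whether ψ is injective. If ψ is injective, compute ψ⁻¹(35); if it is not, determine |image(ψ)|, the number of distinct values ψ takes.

ψ(12): Repeated squaring mod 52: 12^1 ≡ 12, 12^2 ≡ 12² = 144 ≡ 40, 12^4 ≡ 40² = 1600 ≡ 40, 12^8 ≡ 40² = 1600 ≡ 40, 12^16 ≡ 40² = 1600 ≡ 40. Since 22 = 16 + 4 + 2, 12^22 ≡ 40·40·40: 40·40 = 1600 ≡ 40, then 40·40 = 1600 ≡ 40. So 12^22 ≡ 40 (mod 52).
ψ(14): Repeated squaring mod 52: 14^1 ≡ 14, 14^2 ≡ 14² = 196 ≡ 40, 14^4 ≡ 40² = 1600 ≡ 40, 14^8 ≡ 40² = 1600 ≡ 40, 14^16 ≡ 40² = 1600 ≡ 40. Since 22 = 16 + 4 + 2, 14^22 ≡ 40·40·40: 40·40 = 1600 ≡ 40, then 40·40 = 1600 ≡ 40. So 14^22 ≡ 40 (mod 52).
So ψ(12) = ψ(14) = 40 while 12 ≠ 14, thus ψ is not injective.
Since ψ is not injective, we determine |image(ψ)|. Computing x^22 mod 52 for each x (by repeated squaring, reducing mod 52 at every step), the values ψ(0), ψ(1), …, ψ(51) are: 0, 1, 36, 29, 48, 25, 4, 17, 12, 9, 16, 49, 40, 13, 40, 49, 16, 9, 12, 17, 4, 25, 48, 29, 36, 1, 0, 1, 36, 29, 48, 25, 4, 17, 12, 9, 16, 49, 40, 13, 40, 49, 16, 9, 12, 17, 4, 25, 48, 29, 36, 1.
The distinct values are {0, 1, 4, 9, 12, 13, 16, 17, 25, 29, 36, 40, 48, 49}; there are 14 of them.

14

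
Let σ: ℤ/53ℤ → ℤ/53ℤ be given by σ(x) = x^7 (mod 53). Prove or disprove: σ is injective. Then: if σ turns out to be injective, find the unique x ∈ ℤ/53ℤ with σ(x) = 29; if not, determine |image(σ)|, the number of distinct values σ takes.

Since 53 is prime, the nonzero elements of ℤ/53ℤ form a cyclic group of order 52.
As gcd(7, 52) = 1, raising to the 7th power is a bijection on this group: if x_1^7 ≡ x_2^7 then (x_1x_2^{−1})^7 = 1, and the only element of order dividing gcd(7, 52) = 1 is 1, so x_1 = x_2.
With σ(0) = 0 this makes σ injective on all of ℤ/53ℤ, hence bijective (finite equal-size domain and codomain). In particular σ is injective.
Since σ is injective, we find the preimage of 29. The inverse of x ↦ x^7 on (ℤ/53ℤ)^× is x ↦ x^15, because 7·15 = 105 = 2·52 + 1 ≡ 1 (mod 52) and x^{52} = 1 for x ≠ 0 (Fermat). So σ⁻¹(29) = 29^15 mod 53.
Repeated squaring mod 53: 29^1 ≡ 29, 29^2 ≡ 29² = 841 ≡ 46, 29^4 ≡ 46² = 2116 ≡ 49, 29^8 ≡ 49² = 2401 ≡ 16. Since 15 = 8 + 4 + 2 + 1, 29^15 ≡ 16·49·46·29: 16·49 = 784 ≡ 42, then 42·46 = 1932 ≡ 24, then 24·29 = 696 ≡ 7. So 29^15 ≡ 7 (mod 53).
Hence σ⁻¹(29) = 7.

7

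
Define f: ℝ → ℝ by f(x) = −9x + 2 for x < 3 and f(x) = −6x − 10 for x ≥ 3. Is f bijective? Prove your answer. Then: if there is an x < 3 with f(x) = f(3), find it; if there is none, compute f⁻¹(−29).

19/6

Both pieces are strictly decreasing (slopes −9 and −6), so each is injective on its own interval.
The left piece maps (−∞, 3) onto (−25, ∞); the right piece maps [3, ∞) onto (−∞, −28].
The images leave a gap (−25 has no preimage), so f is not surjective, hence not bijective.
Because the two images are disjoint, no x < 3 has f(x) = f(3), so we compute f⁻¹(−29): −29 lies in (−∞, −28], so solve −6x − 10 = −29: x = (−29 + 10)/(−6) = 19/6.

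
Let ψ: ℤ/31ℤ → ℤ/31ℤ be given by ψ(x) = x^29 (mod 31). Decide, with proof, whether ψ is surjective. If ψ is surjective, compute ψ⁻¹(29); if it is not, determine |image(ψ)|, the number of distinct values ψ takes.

Since 31 is prime, the nonzero elements of ℤ/31ℤ form a cyclic group of order 30.
As gcd(29, 30) = 1, raising to the 29th power is a bijection on this group: if a^29 ≡ b^29 then (ab^{−1})^29 = 1, and the only element of order dividing gcd(29, 30) = 1 is 1, so a = b.
With ψ(0) = 0 this makes ψ injective on all of ℤ/31ℤ, hence bijective (finite equal-size domain and codomain). In particular ψ is surjective.
Since ψ is surjective, we find the preimage of 29. The inverse of x ↦ x^29 on (ℤ/31ℤ)^× is x ↦ x^29, because 29·29 = 841 = 28·30 + 1 ≡ 1 (mod 30) and x^{30} = 1 for x ≠ 0 (Fermat). So ψ⁻¹(29) = 29^29 mod 31.
Repeated squaring mod 31: 29^1 ≡ 29, 29^2 ≡ 29² = 841 ≡ 4, 29^4 ≡ 4² = 16, 29^8 ≡ 16² = 256 ≡ 8, 29^16 ≡ 8² = 64 ≡ 2. Since 29 = 16 + 8 + 4 + 1, 29^29 ≡ 2·8·16·29: 2·8 = 16, then 16·16 = 256 ≡ 8, then 8·29 = 232 ≡ 15. So 29^29 ≡ 15 (mod 31).
Hence ψ⁻¹(29) = 15.

15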